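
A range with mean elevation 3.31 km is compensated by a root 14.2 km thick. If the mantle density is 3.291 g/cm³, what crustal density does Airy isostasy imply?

ρ_c h = (ρ_m − ρ_c) r → ρ_c (h + r) = ρ_m r → ρ_c = ρ_m r / (h + r).
ρ_c = 3.291 × 14.2 km / (3.31 km + 14.2 km) = 2.67 g/cm³.

2.67 g/cm³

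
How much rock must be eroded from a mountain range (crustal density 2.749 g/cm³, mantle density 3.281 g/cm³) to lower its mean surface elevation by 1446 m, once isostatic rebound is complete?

8920 m

Net drop Δ = e − u = e − e ρ_c/ρ_m = e (ρ_m − ρ_c)/ρ_m.
e = Δ ρ_m/(ρ_m − ρ_c) = 1446 m × 3.281/0.532 = 8920 m.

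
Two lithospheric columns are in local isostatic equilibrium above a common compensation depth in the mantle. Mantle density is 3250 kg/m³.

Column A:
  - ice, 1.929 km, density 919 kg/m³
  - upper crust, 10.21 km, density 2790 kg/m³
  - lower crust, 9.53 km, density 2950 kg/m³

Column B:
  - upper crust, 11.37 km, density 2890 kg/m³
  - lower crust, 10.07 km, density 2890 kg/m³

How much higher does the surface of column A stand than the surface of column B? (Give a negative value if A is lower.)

For any compensation level in the mantle, the mantle terms cancel and isostasy reduces to e = (Σt_A − Σt_B) − (Σ(ρt)_A − Σ(ρt)_B) / ρ_m.
Σt_A = 21.669 km; Σt_B = 21.44 km; Σ(ρt)_A = 58372.151; Σ(ρt)_B = 61961.6 (in km·kg/m³).
e = (21.669 − 21.44) − (58372.151 − 61961.6) / 3250 = 1.33 km.

1.33 km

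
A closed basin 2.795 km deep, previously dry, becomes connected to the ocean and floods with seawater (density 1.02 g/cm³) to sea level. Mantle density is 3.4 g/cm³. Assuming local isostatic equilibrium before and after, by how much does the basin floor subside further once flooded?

After flooding the water column is d + s deep. Its weight must equal the weight of mantle displaced by the extra subsidence s: (d + s) ρ_w = s ρ_m.
s = d ρ_w / (ρ_m − ρ_w) = 2.795 km × 1.02/(3.4 − 1.02) = 1.2 km.

1.2 km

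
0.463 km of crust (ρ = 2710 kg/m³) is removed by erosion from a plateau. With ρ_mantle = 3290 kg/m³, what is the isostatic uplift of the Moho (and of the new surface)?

Unloading: uplift u = e ρ_c/ρ_m = 0.463 km × 2710/3290 = 0.381 km.

0.381 km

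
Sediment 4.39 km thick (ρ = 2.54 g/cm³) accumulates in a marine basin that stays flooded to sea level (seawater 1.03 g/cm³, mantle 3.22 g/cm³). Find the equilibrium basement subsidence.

3.03 km

Submarine loading: the sediment displaces seawater, and the subsidence is in turn flooded, so s (ρ_m − ρ_w) = t (ρ_sed − ρ_w).
s = 4.39 km × (2.54 − 1.03) / (3.22 − 1.03) = 3.03 km.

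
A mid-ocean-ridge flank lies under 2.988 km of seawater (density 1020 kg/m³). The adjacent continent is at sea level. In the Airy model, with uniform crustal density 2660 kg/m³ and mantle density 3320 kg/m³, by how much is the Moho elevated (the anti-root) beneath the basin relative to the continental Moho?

Equating mass per unit area of the two columns: replacing crust with seawater at the top is compensated by replacing crust with mantle at the base: d (ρ_c − ρ_w) = a (ρ_m − ρ_c).
a = d (ρ_c − ρ_w)/(ρ_m − ρ_c) = 2.988 km × 1640/660 = 7.42 km.

7.42 km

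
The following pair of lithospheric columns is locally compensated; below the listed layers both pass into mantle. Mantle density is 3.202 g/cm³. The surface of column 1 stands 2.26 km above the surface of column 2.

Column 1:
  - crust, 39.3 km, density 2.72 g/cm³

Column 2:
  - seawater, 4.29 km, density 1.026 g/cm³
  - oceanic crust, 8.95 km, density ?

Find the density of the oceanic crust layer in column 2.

Take the compensation level at the base of the deeper column (depth z_c below the surface of column 1) and equate Σ ρ_i t_i down to z_c; mantle fills any gap and the z_c terms cancel.
Column 1: 39.3×2.72 + (z_c − 39.3)×3.202
Column 2: 2.26×0 + 4.29×1.026 + 8.95×ρ + (z_c − 2.26 − 13.24)×3.202
The z_c×3.202 term appears on both sides and cancels. Collect the known terms of each column as K = Σ(ρt)_known − 3.202 × (depth of known layers): K_1 = 106.896 − 3.202×39.3 = −18.9426; K_2 = 4.40154 − 3.202×(2.26 + 13.24) = −45.22946.
Balance: K_1 = K_2 + 8.95×ρ, so ρ = (K_1 − K_2)/8.95 = 26.2869/8.95 = 2.94 g/cm³.

2.94 g/cm³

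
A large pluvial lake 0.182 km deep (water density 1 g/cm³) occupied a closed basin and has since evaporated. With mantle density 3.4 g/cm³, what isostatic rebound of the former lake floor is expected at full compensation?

u = d ρ_w/ρ_m = 0.182 km × 1/3.4 = 0.0535 km.

0.0535 km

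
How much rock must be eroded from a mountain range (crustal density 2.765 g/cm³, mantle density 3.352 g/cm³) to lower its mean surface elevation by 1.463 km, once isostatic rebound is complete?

Net drop Δ = e − u = e − e ρ_c/ρ_m = e (ρ_m − ρ_c)/ρ_m.
e = Δ ρ_m/(ρ_m − ρ_c) = 1.463 km × 3.352/0.587 = 8.35 km.

8.35 km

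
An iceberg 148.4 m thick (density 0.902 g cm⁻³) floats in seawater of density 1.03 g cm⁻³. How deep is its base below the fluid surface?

130 m

Draft d = t ρ_obj/ρ_fluid = 148.4 m × 0.902/1.03 = 130 m.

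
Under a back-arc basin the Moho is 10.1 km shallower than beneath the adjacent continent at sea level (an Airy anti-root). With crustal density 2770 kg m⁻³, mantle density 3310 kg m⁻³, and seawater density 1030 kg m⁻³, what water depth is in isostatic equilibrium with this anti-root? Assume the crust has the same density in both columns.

3.13 km

Replacing a thickness d of crust by seawater at the top must be balanced by replacing crust with mantle at the base: d (ρ_c − ρ_w) = a (ρ_m − ρ_c).
d = a (ρ_m − ρ_c)/(ρ_c − ρ_w) = 10.1 km × 540/1740 = 3.13 km.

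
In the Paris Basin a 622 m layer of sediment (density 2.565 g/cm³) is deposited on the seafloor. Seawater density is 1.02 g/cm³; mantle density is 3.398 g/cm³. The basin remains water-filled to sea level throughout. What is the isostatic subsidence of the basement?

404 m

Submarine loading: the sediment displaces seawater, and the subsidence is in turn flooded, so s (ρ_m − ρ_w) = t (ρ_sed − ρ_w).
s = 622 m × (2.565 − 1.02) / (3.398 − 1.02) = 404 m.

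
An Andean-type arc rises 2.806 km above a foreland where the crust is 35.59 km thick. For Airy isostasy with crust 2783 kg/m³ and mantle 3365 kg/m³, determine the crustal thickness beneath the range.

Root depth r = h ρ_c / (ρ_m − ρ_c) = 2.806 km × 2783 / 582 = 13.42 km.
Total thickness = T + h + r = 35.59 km + 2.806 km + 13.42 km = 51.8 km.

51.8 km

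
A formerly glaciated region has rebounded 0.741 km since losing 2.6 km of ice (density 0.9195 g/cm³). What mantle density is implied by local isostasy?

3.23 g/cm³

ρ_m = ρ_ice t / u = 0.9195 × 2.6 km/0.741 km = 3.23 g/cm³.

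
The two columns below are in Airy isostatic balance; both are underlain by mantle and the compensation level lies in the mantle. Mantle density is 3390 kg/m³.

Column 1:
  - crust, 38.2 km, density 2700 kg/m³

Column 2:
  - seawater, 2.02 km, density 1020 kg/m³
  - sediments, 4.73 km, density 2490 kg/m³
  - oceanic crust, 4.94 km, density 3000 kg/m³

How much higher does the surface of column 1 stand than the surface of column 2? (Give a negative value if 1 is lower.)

4.54 km

For any compensation level in the mantle, the mantle terms cancel and isostasy reduces to e = (Σt_1 − Σt_2) − (Σ(ρt)_1 − Σ(ρt)_2) / ρ_m.
Σt_1 = 38.2 km; Σt_2 = 11.69 km; Σ(ρt)_1 = 103140; Σ(ρt)_2 = 28658.1 (in km·kg/m³).
e = (38.2 − 11.69) − (103140 − 28658.1) / 3390 = 4.54 km.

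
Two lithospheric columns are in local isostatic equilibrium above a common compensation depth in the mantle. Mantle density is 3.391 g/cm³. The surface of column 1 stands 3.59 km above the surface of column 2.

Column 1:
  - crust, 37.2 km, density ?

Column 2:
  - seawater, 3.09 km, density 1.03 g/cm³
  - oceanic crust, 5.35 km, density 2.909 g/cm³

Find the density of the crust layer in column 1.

Take the compensation level at the base of the deeper column (depth z_c below the surface of column 1) and equate Σ ρ_i t_i down to z_c; mantle fills any gap and the z_c terms cancel.
Column 1: 37.2×ρ + (z_c − 37.2)×3.391
Column 2: 3.59×0 + 3.09×1.03 + 5.35×2.909 + (z_c − 3.59 − 8.44)×3.391
The z_c×3.391 term appears on both sides and cancels. Collect the known terms of each column as K = Σ(ρt)_known − 3.391 × (depth of known layers): K_1 = 0 − 3.391×37.2 = −126.1452; K_2 = 18.74585 − 3.391×(3.59 + 8.44) = −22.04788.
Balance: K_1 + 37.2×ρ = K_2, so ρ = (K_2 − K_1)/37.2 = 104.097/37.2 = 2.8 g/cm³.

2.8 g/cm³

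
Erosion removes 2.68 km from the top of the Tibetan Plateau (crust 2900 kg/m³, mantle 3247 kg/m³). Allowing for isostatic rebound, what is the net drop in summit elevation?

Rebound u = e ρ_c/ρ_m = 2.68 km × 2900/3247 = 2.394 km.
Net surface drop = e − u = 2.68 km − 2.394 km = e (ρ_m − ρ_c)/ρ_m = 0.286 km.

0.286 km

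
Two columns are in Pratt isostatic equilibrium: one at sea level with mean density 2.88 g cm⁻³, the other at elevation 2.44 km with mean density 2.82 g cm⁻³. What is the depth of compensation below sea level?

115 km

ρ_ref D = ρ (D + h) → D (ρ_ref − ρ) = ρ h.
D = ρ h/(ρ_ref − ρ) = 2.82 × 2.44 km/(2.88 − 2.82) = 115 km.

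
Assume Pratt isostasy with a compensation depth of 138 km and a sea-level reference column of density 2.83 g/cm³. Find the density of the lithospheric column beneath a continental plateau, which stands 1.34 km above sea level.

2.8 g/cm³

Pratt balance: ρ_ref D = ρ (D + h).
ρ = ρ_ref D/(D + h) = 2.83 × 138 km/(138 km + 1.34 km) = 2.8 g/cm³.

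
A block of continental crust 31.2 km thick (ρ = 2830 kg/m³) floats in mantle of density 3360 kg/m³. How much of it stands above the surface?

4.92 km

Floating equilibrium: submerged depth d = t ρ_obj/ρ_fluid = 31.2 km × 2830/3360 = 26.28 km.
Freeboard = t − d = 31.2 km − 26.28 km = 4.92 km.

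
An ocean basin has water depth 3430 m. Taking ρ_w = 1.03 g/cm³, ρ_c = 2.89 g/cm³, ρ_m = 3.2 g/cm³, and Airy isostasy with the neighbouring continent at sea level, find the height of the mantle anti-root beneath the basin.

For local isostatic compensation: replacing crust with seawater at the top is compensated by replacing crust with mantle at the base: d (ρ_c − ρ_w) = a (ρ_m − ρ_c).
a = d (ρ_c − ρ_w)/(ρ_m − ρ_c) = 3430 m × 1.86/0.31 = 20600 m.

20600 m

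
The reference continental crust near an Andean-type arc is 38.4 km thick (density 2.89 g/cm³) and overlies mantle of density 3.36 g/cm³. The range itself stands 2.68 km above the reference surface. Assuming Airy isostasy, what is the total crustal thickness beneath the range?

57.6 km

Root depth r = h ρ_c / (ρ_m − ρ_c) = 2.68 km × 2.89 / 0.47 = 16.48 km.
Total thickness = T + h + r = 38.4 km + 2.68 km + 16.48 km = 57.6 km.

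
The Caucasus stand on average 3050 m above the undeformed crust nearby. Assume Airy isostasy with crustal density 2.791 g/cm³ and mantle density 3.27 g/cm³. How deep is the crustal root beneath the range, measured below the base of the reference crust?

17800 m

Equating mass per unit area of the two columns: the weight of the topography is balanced by the buoyancy of the root, ρ_c h = (ρ_m − ρ_c) r.
r = h · ρ_c / (ρ_m − ρ_c) = 3050 m × 2.791 / (3.27 − 2.791) = 17800 m.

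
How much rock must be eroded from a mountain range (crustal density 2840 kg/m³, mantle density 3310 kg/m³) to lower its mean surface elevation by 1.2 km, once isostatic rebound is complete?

8.45 km

Net drop Δ = e − u = e − e ρ_c/ρ_m = e (ρ_m − ρ_c)/ρ_m.
e = Δ ρ_m/(ρ_m − ρ_c) = 1.2 km × 3310/470 = 8.45 km.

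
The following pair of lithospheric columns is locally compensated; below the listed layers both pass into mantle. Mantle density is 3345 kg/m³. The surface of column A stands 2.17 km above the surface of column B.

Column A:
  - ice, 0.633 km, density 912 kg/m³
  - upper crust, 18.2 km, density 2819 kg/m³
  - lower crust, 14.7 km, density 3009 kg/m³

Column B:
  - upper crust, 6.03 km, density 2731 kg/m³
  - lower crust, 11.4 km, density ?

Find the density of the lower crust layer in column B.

Take the compensation level at the base of the deeper column (depth z_c below the surface of column A) and equate Σ ρ_i t_i down to z_c; mantle fills any gap and the z_c terms cancel.
Column A: 0.633×912 + 18.2×2819 + 14.7×3009 + (z_c − 33.533)×3345
Column B: 2.17×0 + 6.03×2731 + 11.4×ρ + (z_c − 2.17 − 17.43)×3345
The z_c×3345 term appears on both sides and cancels. Collect the known terms of each column as K = Σ(ρt)_known − 3345 × (depth of known layers): K_A = 96115.396 − 3345×33.533 = −16052.489; K_B = 16467.93 − 3345×(2.17 + 17.43) = −49094.07.
Balance: K_A = K_B + 11.4×ρ, so ρ = (K_A − K_B)/11.4 = 33041.6/11.4 = 2900 kg/m³.

2900 kg/m³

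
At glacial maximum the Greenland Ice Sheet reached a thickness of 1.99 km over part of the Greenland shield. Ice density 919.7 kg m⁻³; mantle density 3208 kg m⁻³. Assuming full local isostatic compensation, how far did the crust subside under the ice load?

Balancing pressure at the compensation depth: the ice load ρ_ice t is balanced by mantle displaced below, ρ_m s.
s = t ρ_ice / ρ_m = 1.99 km × 919.7/3208 = 0.571 km.

0.571 km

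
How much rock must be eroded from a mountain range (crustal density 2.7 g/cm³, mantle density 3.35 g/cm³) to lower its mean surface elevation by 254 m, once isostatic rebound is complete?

Net drop Δ = e − u = e − e ρ_c/ρ_m = e (ρ_m − ρ_c)/ρ_m.
e = Δ ρ_m/(ρ_m − ρ_c) = 254 m × 3.35/0.65 = 1310 m.

1310 m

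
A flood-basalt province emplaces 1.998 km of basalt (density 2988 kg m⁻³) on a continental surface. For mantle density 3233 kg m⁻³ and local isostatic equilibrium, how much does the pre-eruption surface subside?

Subaerial loading: s = t ρ_load / ρ_m.
s = 1.998 km × 2988/3233 = 1.85 km.

1.85 km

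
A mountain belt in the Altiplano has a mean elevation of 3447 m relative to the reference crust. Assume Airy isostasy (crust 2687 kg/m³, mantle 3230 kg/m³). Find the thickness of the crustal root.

Equating mass per unit area of the two columns: the weight of the topography is balanced by the buoyancy of the root, ρ_c h = (ρ_m − ρ_c) r.
r = h · ρ_c / (ρ_m − ρ_c) = 3447 m × 2687 / (3230 − 2687) = 17100 m.

17100 m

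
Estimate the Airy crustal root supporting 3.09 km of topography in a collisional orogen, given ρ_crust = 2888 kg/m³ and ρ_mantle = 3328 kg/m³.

Balancing pressure at the compensation depth: the weight of the topography is balanced by the buoyancy of the root, ρ_c h = (ρ_m − ρ_c) r.
r = h · ρ_c / (ρ_m − ρ_c) = 3.09 km × 2888 / (3328 − 2888) = 20.3 km.

20.3 km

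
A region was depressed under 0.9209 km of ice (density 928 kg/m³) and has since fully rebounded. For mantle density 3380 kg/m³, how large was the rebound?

Removing the load lets mantle flow back in; uplift u satisfies ρ_ice t = ρ_m u.
u = t ρ_ice/ρ_m = 0.9209 km × 928/3380 = 0.253 km.

0.253 km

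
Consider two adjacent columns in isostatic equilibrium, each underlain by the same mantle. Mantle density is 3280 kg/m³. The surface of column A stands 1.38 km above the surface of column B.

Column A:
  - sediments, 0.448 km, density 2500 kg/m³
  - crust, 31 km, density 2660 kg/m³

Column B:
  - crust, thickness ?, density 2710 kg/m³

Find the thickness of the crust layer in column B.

26.4 km

Take the compensation level at the base of the deeper column (depth z_c below the surface of column A) and equate Σ ρ_i t_i down to z_c; mantle fills any gap and the z_c terms cancel.
Column A: 0.448×2500 + 31×2660 + (z_c − 31.448)×3280
Column B: 1.38×0 + x×2710 + (z_c − 1.38 − 0 − x)×3280
The z_c×3280 term appears on both sides and cancels. Collect the known terms of each column as K = Σ(ρt)_known − 3280 × (depth of known layers): K_A = 83580 − 3280×31.448 = −19569.44; K_B = 0 − 3280×(1.38 + 0) = −4526.4.
Balance: K_A = K_B − x×(3280 − 2710), so x = (K_B − K_A)/(3280 − 2710) = 15043/570 = 26.4 km.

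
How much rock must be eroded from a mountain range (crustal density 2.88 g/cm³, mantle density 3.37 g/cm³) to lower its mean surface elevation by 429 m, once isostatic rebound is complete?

2950 m

Net drop Δ = e − u = e − e ρ_c/ρ_m = e (ρ_m − ρ_c)/ρ_m.
e = Δ ρ_m/(ρ_m − ρ_c) = 429 m × 3.37/0.49 = 2950 m.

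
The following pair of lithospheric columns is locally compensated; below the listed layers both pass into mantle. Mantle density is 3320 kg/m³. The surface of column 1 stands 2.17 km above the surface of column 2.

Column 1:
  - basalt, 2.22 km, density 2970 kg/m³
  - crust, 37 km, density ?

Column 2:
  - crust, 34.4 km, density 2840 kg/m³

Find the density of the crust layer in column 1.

Take the compensation level at the base of the deeper column (depth z_c below the surface of column 1) and equate Σ ρ_i t_i down to z_c; mantle fills any gap and the z_c terms cancel.
Column 1: 2.22×2970 + 37×ρ + (z_c − 39.22)×3320
Column 2: 2.17×0 + 34.4×2840 + (z_c − 2.17 − 34.4)×3320
The z_c×3320 term appears on both sides and cancels. Collect the known terms of each column as K = Σ(ρt)_known − 3320 × (depth of known layers): K_1 = 6593.4 − 3320×39.22 = −123617; K_2 = 97696 − 3320×(2.17 + 34.4) = −23716.4.
Balance: K_1 + 37×ρ = K_2, so ρ = (K_2 − K_1)/37 = 99900.6/37 = 2700 kg/m³.

2700 kg/m³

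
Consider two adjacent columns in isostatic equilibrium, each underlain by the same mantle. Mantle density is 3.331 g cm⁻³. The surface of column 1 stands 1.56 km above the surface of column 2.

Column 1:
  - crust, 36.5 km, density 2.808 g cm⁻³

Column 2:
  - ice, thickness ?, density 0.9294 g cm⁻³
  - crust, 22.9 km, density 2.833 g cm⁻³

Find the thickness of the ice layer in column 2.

Take the compensation level at the base of the deeper column (depth z_c below the surface of column 1) and equate Σ ρ_i t_i down to z_c; mantle fills any gap and the z_c terms cancel.
Column 1: 36.5×2.808 + (z_c − 36.5)×3.331
Column 2: 1.56×0 + x×0.9294 + 22.9×2.833 + (z_c − 1.56 − 22.9 − x)×3.331
The z_c×3.331 term appears on both sides and cancels. Collect the known terms of each column as K = Σ(ρt)_known − 3.331 × (depth of known layers): K_1 = 102.492 − 3.331×36.5 = −19.0895; K_2 = 64.8757 − 3.331×(1.56 + 22.9) = −16.60056.
Balance: K_1 = K_2 − x×(3.331 − 0.9294), so x = (K_2 − K_1)/(3.331 − 0.9294) = 2.48894/2.4016 = 1.04 km.

1.04 km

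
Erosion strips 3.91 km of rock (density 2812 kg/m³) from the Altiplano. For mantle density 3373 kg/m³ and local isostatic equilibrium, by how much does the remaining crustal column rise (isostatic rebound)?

3.26 km

Unloading: uplift u = e ρ_c/ρ_m = 3.91 km × 2812/3373 = 3.26 km.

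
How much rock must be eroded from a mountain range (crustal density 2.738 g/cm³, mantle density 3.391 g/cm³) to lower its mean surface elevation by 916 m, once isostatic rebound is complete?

4760 m

Net drop Δ = e − u = e − e ρ_c/ρ_m = e (ρ_m − ρ_c)/ρ_m.
e = Δ ρ_m/(ρ_m − ρ_c) = 916 m × 3.391/0.653 = 4760 m.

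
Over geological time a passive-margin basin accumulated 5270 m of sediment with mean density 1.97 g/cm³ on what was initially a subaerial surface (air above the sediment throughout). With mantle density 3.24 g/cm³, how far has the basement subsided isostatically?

3200 m

Subaerial load: s = t ρ_sed / ρ_m = 5270 m × 1.97/3.24 = 3200 m.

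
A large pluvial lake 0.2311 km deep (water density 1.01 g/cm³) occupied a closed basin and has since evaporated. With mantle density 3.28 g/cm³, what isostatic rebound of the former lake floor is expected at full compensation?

0.0712 km

u = d ρ_w/ρ_m = 0.2311 km × 1.01/3.28 = 0.0712 km.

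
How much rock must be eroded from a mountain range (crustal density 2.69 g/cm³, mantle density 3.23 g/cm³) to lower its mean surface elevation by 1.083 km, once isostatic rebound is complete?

Net drop Δ = e − u = e − e ρ_c/ρ_m = e (ρ_m − ρ_c)/ρ_m.
e = Δ ρ_m/(ρ_m − ρ_c) = 1.083 km × 3.23/0.54 = 6.48 km.

6.48 km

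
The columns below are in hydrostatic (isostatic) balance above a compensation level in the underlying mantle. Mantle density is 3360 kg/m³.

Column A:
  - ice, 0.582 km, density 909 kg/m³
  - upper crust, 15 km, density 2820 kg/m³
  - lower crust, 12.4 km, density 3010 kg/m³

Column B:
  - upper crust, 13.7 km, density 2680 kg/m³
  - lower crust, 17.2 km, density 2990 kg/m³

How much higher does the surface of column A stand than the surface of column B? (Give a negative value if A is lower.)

For any compensation level in the mantle, the mantle terms cancel and isostasy reduces to e = (Σt_A − Σt_B) − (Σ(ρt)_A − Σ(ρt)_B) / ρ_m.
Σt_A = 27.982 km; Σt_B = 30.9 km; Σ(ρt)_A = 80153.038; Σ(ρt)_B = 88144 (in km·kg/m³).
e = (27.982 − 30.9) − (80153.038 − 88144) / 3360 = −0.54 km.

−0.54 km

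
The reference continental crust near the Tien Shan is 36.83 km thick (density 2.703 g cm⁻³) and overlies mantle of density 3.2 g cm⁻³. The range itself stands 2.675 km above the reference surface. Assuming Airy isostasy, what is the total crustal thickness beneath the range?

Root depth r = h ρ_c / (ρ_m − ρ_c) = 2.675 km × 2.703 / 0.497 = 14.55 km.
Total thickness = T + h + r = 36.83 km + 2.675 km + 14.55 km = 54.1 km.

54.1 km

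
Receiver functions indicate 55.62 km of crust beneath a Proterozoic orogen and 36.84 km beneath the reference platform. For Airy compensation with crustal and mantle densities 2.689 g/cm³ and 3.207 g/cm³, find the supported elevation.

3.03 km

Excess crust Δ = 55.62 km − 36.84 km = 18.78 km, split between elevation h and root r with h + r = Δ.
Airy balance ρ_c h = (ρ_m − ρ_c) r gives r = h ρ_c/(ρ_m − ρ_c), so h (1 + ρ_c/(ρ_m − ρ_c)) = Δ, i.e. h = Δ (ρ_m − ρ_c)/ρ_m.
h = 18.78 km × 0.518/3.207 = 3.03 km.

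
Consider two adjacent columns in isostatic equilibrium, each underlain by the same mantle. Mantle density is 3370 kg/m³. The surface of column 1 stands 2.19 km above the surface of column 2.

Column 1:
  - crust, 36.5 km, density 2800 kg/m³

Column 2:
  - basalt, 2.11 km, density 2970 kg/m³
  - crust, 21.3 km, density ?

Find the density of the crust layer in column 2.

Take the compensation level at the base of the deeper column (depth z_c below the surface of column 1) and equate Σ ρ_i t_i down to z_c; mantle fills any gap and the z_c terms cancel.
Column 1: 36.5×2800 + (z_c − 36.5)×3370
Column 2: 2.19×0 + 2.11×2970 + 21.3×ρ + (z_c − 2.19 − 23.41)×3370
The z_c×3370 term appears on both sides and cancels. Collect the known terms of each column as K = Σ(ρt)_known − 3370 × (depth of known layers): K_1 = 102200 − 3370×36.5 = −20805; K_2 = 6266.7 − 3370×(2.19 + 23.41) = −80005.3.
Balance: K_1 = K_2 + 21.3×ρ, so ρ = (K_1 − K_2)/21.3 = 59200.3/21.3 = 2780 kg/m³.

2780 kg/m³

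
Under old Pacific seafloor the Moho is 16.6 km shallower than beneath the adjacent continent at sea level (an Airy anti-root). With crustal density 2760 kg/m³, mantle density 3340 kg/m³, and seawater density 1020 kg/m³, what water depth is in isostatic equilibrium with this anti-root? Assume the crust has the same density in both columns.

5.53 km

Replacing a thickness d of crust by seawater at the top must be balanced by replacing crust with mantle at the base: d (ρ_c − ρ_w) = a (ρ_m − ρ_c).
d = a (ρ_m − ρ_c)/(ρ_c − ρ_w) = 16.6 km × 580/1740 = 5.53 km.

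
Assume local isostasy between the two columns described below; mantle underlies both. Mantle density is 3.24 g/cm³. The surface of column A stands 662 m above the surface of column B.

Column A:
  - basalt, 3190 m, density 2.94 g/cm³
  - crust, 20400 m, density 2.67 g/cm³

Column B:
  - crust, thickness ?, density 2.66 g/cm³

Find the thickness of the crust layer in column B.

18000 m

Take the compensation level at the base of the deeper column (depth z_c below the surface of column A) and equate Σ ρ_i t_i down to z_c; mantle fills any gap and the z_c terms cancel.
Column A: 3190×2.94 + 20400×2.67 + (z_c − 23590)×3.24
Column B: 662×0 + x×2.66 + (z_c − 662 − 0 − x)×3.24
The z_c×3.24 term appears on both sides and cancels. Collect the known terms of each column as K = Σ(ρt)_known − 3.24 × (depth of known layers): K_A = 63846.6 − 3.24×23590 = −12585; K_B = 0 − 3.24×(662 + 0) = −2144.88.
Balance: K_A = K_B − x×(3.24 − 2.66), so x = (K_B − K_A)/(3.24 − 2.66) = 10440.1/0.58 = 18000 m.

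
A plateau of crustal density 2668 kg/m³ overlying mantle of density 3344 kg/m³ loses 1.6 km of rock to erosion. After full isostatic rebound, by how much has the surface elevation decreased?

Rebound u = e ρ_c/ρ_m = 1.6 km × 2668/3344 = 1.277 km.
Net surface drop = e − u = 1.6 km − 1.277 km = e (ρ_m − ρ_c)/ρ_m = 0.323 km.

0.323 km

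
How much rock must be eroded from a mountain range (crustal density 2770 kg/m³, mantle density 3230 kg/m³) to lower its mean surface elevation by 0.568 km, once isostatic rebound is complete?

Net drop Δ = e − u = e − e ρ_c/ρ_m = e (ρ_m − ρ_c)/ρ_m.
e = Δ ρ_m/(ρ_m − ρ_c) = 0.568 km × 3230/460 = 3.99 km.

3.99 km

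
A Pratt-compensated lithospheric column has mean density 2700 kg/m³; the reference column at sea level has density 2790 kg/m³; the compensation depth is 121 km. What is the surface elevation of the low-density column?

4.03 km

ρ_ref D = ρ (D + h) → h = D (ρ_ref − ρ)/ρ.
h = 121 km × (2790 − 2700)/2700 = 4.03 km.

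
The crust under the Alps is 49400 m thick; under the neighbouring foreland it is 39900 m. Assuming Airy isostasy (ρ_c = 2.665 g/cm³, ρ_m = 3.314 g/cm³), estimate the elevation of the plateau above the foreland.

Excess crust Δ = 49400 m − 39900 m = 9500 m, split between elevation h and root r with h + r = Δ.
Airy balance ρ_c h = (ρ_m − ρ_c) r gives r = h ρ_c/(ρ_m − ρ_c), so h (1 + ρ_c/(ρ_m − ρ_c)) = Δ, i.e. h = Δ (ρ_m − ρ_c)/ρ_m.
h = 9500 m × 0.649/3.314 = 1860 m.

1860 m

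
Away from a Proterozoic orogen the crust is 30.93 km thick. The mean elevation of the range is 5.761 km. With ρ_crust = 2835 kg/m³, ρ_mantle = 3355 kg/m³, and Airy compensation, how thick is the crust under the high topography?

68.1 km

Root depth r = h ρ_c / (ρ_m − ρ_c) = 5.761 km × 2835 / 520 = 31.41 km.
Total thickness = T + h + r = 30.93 km + 5.761 km + 31.41 km = 68.1 km.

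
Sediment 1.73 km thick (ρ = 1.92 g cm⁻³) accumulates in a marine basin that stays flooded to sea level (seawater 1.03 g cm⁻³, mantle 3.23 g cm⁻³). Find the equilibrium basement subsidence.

0.7 km

Submarine loading: the sediment displaces seawater, and the subsidence is in turn flooded, so s (ρ_m − ρ_w) = t (ρ_sed − ρ_w).
s = 1.73 km × (1.92 − 1.03) / (3.23 − 1.03) = 0.7 km.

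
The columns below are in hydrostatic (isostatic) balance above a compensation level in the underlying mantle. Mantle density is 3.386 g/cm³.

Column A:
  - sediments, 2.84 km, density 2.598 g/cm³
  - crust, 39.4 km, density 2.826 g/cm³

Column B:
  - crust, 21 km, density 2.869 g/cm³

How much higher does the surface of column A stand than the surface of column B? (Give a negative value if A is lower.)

3.97 km

For any compensation level in the mantle, the mantle terms cancel and isostasy reduces to e = (Σt_A − Σt_B) − (Σ(ρt)_A − Σ(ρt)_B) / ρ_m.
Σt_A = 42.24 km; Σt_B = 21 km; Σ(ρt)_A = 118.72272; Σ(ρt)_B = 60.249 (in km·g/cm³).
e = (42.24 − 21) − (118.72272 − 60.249) / 3.386 = 3.97 km.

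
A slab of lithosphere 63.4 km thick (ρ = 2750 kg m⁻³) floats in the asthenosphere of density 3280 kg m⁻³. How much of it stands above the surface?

Floating equilibrium: submerged depth d = t ρ_obj/ρ_fluid = 63.4 km × 2750/3280 = 53.16 km.
Freeboard = t − d = 63.4 km − 53.16 km = 10.2 km.

10.2 km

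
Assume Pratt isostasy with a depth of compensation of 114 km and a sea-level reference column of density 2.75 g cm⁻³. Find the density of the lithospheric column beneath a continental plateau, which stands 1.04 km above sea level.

Pratt balance: ρ_ref D = ρ (D + h).
ρ = ρ_ref D/(D + h) = 2.75 × 114 km/(114 km + 1.04 km) = 2.73 g cm⁻³.

2.73 g cm⁻³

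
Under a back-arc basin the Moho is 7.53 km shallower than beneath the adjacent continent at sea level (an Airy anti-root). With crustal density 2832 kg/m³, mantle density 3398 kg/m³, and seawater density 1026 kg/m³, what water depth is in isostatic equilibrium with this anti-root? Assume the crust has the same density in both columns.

2.36 km

Replacing a thickness d of crust by seawater at the top must be balanced by replacing crust with mantle at the base: d (ρ_c − ρ_w) = a (ρ_m − ρ_c).
d = a (ρ_m − ρ_c)/(ρ_c − ρ_w) = 7.53 km × 566/1806 = 2.36 km.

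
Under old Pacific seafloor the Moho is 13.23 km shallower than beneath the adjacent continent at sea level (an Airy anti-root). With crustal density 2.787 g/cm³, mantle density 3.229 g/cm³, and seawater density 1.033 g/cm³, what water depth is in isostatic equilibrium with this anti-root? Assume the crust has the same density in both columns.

Replacing a thickness d of crust by seawater at the top must be balanced by replacing crust with mantle at the base: d (ρ_c − ρ_w) = a (ρ_m − ρ_c).
d = a (ρ_m − ρ_c)/(ρ_c − ρ_w) = 13.23 km × 0.442/1.754 = 3.33 km.

3.33 km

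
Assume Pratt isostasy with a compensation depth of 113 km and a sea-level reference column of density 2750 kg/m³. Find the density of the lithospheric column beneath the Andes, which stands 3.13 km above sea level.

2680 kg/m³

Pratt balance: ρ_ref D = ρ (D + h).
ρ = ρ_ref D/(D + h) = 2750 × 113 km/(113 km + 3.13 km) = 2680 kg/m³.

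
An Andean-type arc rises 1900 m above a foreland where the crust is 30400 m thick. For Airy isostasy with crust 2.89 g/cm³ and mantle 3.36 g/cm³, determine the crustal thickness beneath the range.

Root depth r = h ρ_c / (ρ_m − ρ_c) = 1900 m × 2.89 / 0.47 = 11680 m.
Total thickness = T + h + r = 30400 m + 1900 m + 11680 m = 44000 m.

44000 m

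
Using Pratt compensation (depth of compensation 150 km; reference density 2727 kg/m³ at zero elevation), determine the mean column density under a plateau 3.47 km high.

2670 kg/m³

Pratt balance: ρ_ref D = ρ (D + h).
ρ = ρ_ref D/(D + h) = 2727 × 150 km/(150 km + 3.47 km) = 2670 kg/m³.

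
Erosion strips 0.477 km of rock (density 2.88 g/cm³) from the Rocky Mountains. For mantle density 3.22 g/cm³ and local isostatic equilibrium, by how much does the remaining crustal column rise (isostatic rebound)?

Unloading: uplift u = e ρ_c/ρ_m = 0.477 km × 2.88/3.22 = 0.427 km.

0.427 km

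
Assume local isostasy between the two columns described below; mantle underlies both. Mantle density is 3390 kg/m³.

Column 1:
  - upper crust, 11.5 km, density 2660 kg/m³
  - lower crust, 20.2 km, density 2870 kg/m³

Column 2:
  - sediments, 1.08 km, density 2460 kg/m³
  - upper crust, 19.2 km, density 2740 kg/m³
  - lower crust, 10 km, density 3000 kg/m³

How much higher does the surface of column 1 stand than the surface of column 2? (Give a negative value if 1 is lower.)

For any compensation level in the mantle, the mantle terms cancel and isostasy reduces to e = (Σt_1 − Σt_2) − (Σ(ρt)_1 − Σ(ρt)_2) / ρ_m.
Σt_1 = 31.7 km; Σt_2 = 30.28 km; Σ(ρt)_1 = 88564; Σ(ρt)_2 = 85264.8 (in km·kg/m³).
e = (31.7 − 30.28) − (88564 − 85264.8) / 3390 = 0.447 km.

0.447 km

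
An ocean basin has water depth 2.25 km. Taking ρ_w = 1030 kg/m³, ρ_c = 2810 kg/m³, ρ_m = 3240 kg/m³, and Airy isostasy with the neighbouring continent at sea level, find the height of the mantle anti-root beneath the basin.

Equating mass per unit area of the two columns: replacing crust with seawater at the top is compensated by replacing crust with mantle at the base: d (ρ_c − ρ_w) = a (ρ_m − ρ_c).
a = d (ρ_c − ρ_w)/(ρ_m − ρ_c) = 2.25 km × 1780/430 = 9.31 km.

9.31 km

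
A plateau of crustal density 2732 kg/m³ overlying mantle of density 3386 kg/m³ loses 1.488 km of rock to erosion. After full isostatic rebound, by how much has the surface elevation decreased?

Rebound u = e ρ_c/ρ_m = 1.488 km × 2732/3386 = 1.201 km.
Net surface drop = e − u = 1.488 km − 1.201 km = e (ρ_m − ρ_c)/ρ_m = 0.287 km.

0.287 km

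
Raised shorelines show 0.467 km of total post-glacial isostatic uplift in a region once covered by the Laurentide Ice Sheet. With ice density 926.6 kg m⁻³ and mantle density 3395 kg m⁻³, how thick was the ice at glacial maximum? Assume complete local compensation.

u = t ρ_ice/ρ_m → t = u ρ_m/ρ_ice = 0.467 km × 3395/926.6 = 1.71 km.

1.71 km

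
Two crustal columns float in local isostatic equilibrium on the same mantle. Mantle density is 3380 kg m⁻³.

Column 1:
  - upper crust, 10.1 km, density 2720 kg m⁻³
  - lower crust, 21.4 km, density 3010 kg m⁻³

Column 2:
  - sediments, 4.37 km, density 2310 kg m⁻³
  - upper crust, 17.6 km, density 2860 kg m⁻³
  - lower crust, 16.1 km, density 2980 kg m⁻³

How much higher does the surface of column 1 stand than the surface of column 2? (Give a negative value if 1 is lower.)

−1.68 km

For any compensation level in the mantle, the mantle terms cancel and isostasy reduces to e = (Σt_1 − Σt_2) − (Σ(ρt)_1 − Σ(ρt)_2) / ρ_m.
Σt_1 = 31.5 km; Σt_2 = 38.07 km; Σ(ρt)_1 = 91886; Σ(ρt)_2 = 108408.7 (in km·kg m⁻³).
e = (31.5 − 38.07) − (91886 − 108408.7) / 3380 = −1.68 km.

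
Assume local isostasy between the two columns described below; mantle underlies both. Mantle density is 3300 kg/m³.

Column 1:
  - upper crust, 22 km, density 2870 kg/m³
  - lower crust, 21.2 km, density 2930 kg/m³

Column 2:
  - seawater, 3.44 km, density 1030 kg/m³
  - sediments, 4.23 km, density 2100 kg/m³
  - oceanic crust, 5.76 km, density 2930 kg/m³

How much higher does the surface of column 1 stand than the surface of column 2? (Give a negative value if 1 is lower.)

0.693 km

For any compensation level in the mantle, the mantle terms cancel and isostasy reduces to e = (Σt_1 − Σt_2) − (Σ(ρt)_1 − Σ(ρt)_2) / ρ_m.
Σt_1 = 43.2 km; Σt_2 = 13.43 km; Σ(ρt)_1 = 125256; Σ(ρt)_2 = 29303 (in km·kg/m³).
e = (43.2 − 13.43) − (125256 − 29303) / 3300 = 0.693 km.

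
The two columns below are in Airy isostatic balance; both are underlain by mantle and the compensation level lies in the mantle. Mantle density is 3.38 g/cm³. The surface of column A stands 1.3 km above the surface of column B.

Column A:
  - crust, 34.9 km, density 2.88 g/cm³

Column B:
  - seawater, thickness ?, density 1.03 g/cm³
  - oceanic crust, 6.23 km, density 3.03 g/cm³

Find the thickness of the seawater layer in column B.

4.63 km

Take the compensation level at the base of the deeper column (depth z_c below the surface of column A) and equate Σ ρ_i t_i down to z_c; mantle fills any gap and the z_c terms cancel.
Column A: 34.9×2.88 + (z_c − 34.9)×3.38
Column B: 1.3×0 + x×1.03 + 6.23×3.03 + (z_c − 1.3 − 6.23 − x)×3.38
The z_c×3.38 term appears on both sides and cancels. Collect the known terms of each column as K = Σ(ρt)_known − 3.38 × (depth of known layers): K_A = 100.512 − 3.38×34.9 = −17.45; K_B = 18.8769 − 3.38×(1.3 + 6.23) = −6.5745.
Balance: K_A = K_B − x×(3.38 − 1.03), so x = (K_B − K_A)/(3.38 − 1.03) = 10.8755/2.35 = 4.63 km.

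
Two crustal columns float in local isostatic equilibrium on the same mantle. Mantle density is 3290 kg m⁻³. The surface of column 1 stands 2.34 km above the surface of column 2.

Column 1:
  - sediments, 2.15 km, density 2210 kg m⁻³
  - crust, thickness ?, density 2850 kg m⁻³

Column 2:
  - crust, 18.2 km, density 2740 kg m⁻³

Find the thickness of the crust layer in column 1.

35 km

Take the compensation level at the base of the deeper column (depth z_c below the surface of column 1) and equate Σ ρ_i t_i down to z_c; mantle fills any gap and the z_c terms cancel.
Column 1: 2.15×2210 + x×2850 + (z_c − 2.15 − x)×3290
Column 2: 2.34×0 + 18.2×2740 + (z_c − 2.34 − 18.2)×3290
The z_c×3290 term appears on both sides and cancels. Collect the known terms of each column as K = Σ(ρt)_known − 3290 × (depth of known layers): K_1 = 4751.5 − 3290×2.15 = −2322; K_2 = 49868 − 3290×(2.34 + 18.2) = −17708.6.
Balance: K_1 − x×(3290 − 2850) = K_2, so x = (K_1 − K_2)/(3290 − 2850) = 15386.6/440 = 35 km.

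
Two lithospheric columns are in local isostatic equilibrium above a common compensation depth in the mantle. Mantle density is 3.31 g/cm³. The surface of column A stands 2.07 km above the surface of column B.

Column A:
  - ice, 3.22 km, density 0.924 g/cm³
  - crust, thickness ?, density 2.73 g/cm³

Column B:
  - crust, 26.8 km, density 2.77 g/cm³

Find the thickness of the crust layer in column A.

23.5 km

Take the compensation level at the base of the deeper column (depth z_c below the surface of column A) and equate Σ ρ_i t_i down to z_c; mantle fills any gap and the z_c terms cancel.
Column A: 3.22×0.924 + x×2.73 + (z_c − 3.22 − x)×3.31
Column B: 2.07×0 + 26.8×2.77 + (z_c − 2.07 − 26.8)×3.31
The z_c×3.31 term appears on both sides and cancels. Collect the known terms of each column as K = Σ(ρt)_known − 3.31 × (depth of known layers): K_A = 2.97528 − 3.31×3.22 = −7.68292; K_B = 74.236 − 3.31×(2.07 + 26.8) = −21.3237.
Balance: K_A − x×(3.31 − 2.73) = K_B, so x = (K_A − K_B)/(3.31 − 2.73) = 13.6408/0.58 = 23.5 km.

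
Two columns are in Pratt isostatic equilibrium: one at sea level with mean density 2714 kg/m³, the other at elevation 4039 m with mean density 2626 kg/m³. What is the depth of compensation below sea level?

121000 m

ρ_ref D = ρ (D + h) → D (ρ_ref − ρ) = ρ h.
D = ρ h/(ρ_ref − ρ) = 2626 × 4039 m/(2714 − 2626) = 121000 m.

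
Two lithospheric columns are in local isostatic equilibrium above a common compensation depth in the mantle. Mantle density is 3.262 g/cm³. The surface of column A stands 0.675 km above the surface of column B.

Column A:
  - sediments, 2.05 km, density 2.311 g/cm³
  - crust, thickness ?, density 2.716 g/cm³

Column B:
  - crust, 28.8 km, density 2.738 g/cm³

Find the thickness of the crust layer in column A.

28.1 km

Take the compensation level at the base of the deeper column (depth z_c below the surface of column A) and equate Σ ρ_i t_i down to z_c; mantle fills any gap and the z_c terms cancel.
Column A: 2.05×2.311 + x×2.716 + (z_c − 2.05 − x)×3.262
Column B: 0.675×0 + 28.8×2.738 + (z_c − 0.675 − 28.8)×3.262
The z_c×3.262 term appears on both sides and cancels. Collect the known terms of each column as K = Σ(ρt)_known − 3.262 × (depth of known layers): K_A = 4.73755 − 3.262×2.05 = −1.94955; K_B = 78.8544 − 3.262×(0.675 + 28.8) = −17.29305.
Balance: K_A − x×(3.262 − 2.716) = K_B, so x = (K_A − K_B)/(3.262 − 2.716) = 15.3435/0.546 = 28.1 km.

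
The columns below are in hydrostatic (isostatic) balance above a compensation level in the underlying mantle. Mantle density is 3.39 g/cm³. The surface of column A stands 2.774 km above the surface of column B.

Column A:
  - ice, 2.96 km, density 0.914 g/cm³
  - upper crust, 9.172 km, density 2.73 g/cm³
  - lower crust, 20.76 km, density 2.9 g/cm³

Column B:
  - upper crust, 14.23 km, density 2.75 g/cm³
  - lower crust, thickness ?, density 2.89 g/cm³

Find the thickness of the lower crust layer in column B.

10.1 km

Take the compensation level at the base of the deeper column (depth z_c below the surface of column A) and equate Σ ρ_i t_i down to z_c; mantle fills any gap and the z_c terms cancel.
Column A: 2.96×0.914 + 9.172×2.73 + 20.76×2.9 + (z_c − 32.892)×3.39
Column B: 2.774×0 + 14.23×2.75 + x×2.89 + (z_c − 2.774 − 14.23 − x)×3.39
The z_c×3.39 term appears on both sides and cancels. Collect the known terms of each column as K = Σ(ρt)_known − 3.39 × (depth of known layers): K_A = 87.949 − 3.39×32.892 = −23.55488; K_B = 39.1325 − 3.39×(2.774 + 14.23) = −18.51106.
Balance: K_A = K_B − x×(3.39 − 2.89), so x = (K_B − K_A)/(3.39 − 2.89) = 5.04382/0.5 = 10.1 km.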